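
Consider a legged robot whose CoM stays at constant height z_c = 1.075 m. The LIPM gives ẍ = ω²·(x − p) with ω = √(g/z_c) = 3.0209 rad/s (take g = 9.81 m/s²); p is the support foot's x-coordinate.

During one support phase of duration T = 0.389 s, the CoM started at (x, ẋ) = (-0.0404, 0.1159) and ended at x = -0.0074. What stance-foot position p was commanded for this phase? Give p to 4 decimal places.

ωT = 3.0209·0.389 = 1.175130; cosh(ωT) = 1.773672, sinh(ωT) = 1.464893
x(T) = p + (x₀−p)·cosh(ωT) + (ẋ₀/ω)·sinh(ωT) ⇒ p·(1 − cosh) = x(T) − x₀·cosh − (ẋ₀/ω)·sinh
numerator   = -0.0074 − (-0.0404)·1.773672 − (0.1159/3.0209)·1.464893 = 0.008054
denominator = 1 − 1.773672 = -0.773672
p = 0.008054 / -0.773672 = -0.0104

p = -0.0104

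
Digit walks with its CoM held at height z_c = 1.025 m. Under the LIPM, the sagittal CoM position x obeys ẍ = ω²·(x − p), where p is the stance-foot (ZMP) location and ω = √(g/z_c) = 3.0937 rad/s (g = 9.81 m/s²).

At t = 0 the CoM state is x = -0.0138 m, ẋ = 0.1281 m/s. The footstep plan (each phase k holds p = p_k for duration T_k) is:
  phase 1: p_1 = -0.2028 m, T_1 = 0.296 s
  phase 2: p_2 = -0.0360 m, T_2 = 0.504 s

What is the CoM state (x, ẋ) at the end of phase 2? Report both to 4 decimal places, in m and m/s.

x = 0.9249, ẋ = 3.0427

phase 1: p=-0.2028, T=0.296, ωT=0.915735, cosh=1.449417, sinh=1.049195; start (x,ẋ)=(-0.013800, 0.128100) → end (x,ẋ)=(0.114584, 0.799144)
phase 2: p=-0.0360, T=0.504, ωT=1.559225, cosh=2.482716, sinh=2.272417; start (x,ẋ)=(0.114584, 0.799144) → end (x,ẋ)=(0.924852, 3.042677)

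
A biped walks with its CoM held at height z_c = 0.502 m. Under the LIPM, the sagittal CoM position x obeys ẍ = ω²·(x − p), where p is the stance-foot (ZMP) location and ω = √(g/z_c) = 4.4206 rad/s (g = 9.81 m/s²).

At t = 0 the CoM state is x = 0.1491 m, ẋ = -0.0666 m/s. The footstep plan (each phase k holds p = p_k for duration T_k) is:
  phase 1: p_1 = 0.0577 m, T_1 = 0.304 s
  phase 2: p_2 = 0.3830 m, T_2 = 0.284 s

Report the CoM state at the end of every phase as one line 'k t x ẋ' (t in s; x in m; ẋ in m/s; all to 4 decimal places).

phase 1: p=0.0577, T=0.304, ωT=1.343862, cosh=2.047329, sinh=1.786493; start (x,ẋ)=(0.149100, -0.066600) → end (x,ẋ)=(0.217911, 0.585468)
phase 2: p=0.3830, T=0.284, ωT=1.255450, cosh=1.897183, sinh=1.612236; start (x,ẋ)=(0.217911, 0.585468) → end (x,ẋ)=(0.283321, -0.065859)

1 0.3040 0.2179 0.5855
2 0.5880 0.2833 -0.0659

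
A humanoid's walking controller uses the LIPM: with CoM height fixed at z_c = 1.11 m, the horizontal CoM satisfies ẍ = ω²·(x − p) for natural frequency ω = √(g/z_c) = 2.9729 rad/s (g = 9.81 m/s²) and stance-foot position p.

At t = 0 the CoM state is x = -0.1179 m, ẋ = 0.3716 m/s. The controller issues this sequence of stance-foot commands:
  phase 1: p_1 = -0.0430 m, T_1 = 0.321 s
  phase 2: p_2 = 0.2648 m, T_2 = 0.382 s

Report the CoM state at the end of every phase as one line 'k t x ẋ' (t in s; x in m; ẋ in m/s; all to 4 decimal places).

phase 1: p=-0.0430, T=0.321, ωT=0.954301, cosh=1.490968, sinh=1.105887; start (x,ẋ)=(-0.117900, 0.371600) → end (x,ẋ)=(-0.016442, 0.307796)
phase 2: p=0.2648, T=0.382, ωT=1.135648, cosh=1.717202, sinh=1.395988; start (x,ẋ)=(-0.016442, 0.307796) → end (x,ẋ)=(-0.073618, -0.638646)

1 0.3210 -0.0164 0.3078
2 0.7030 -0.0736 -0.6386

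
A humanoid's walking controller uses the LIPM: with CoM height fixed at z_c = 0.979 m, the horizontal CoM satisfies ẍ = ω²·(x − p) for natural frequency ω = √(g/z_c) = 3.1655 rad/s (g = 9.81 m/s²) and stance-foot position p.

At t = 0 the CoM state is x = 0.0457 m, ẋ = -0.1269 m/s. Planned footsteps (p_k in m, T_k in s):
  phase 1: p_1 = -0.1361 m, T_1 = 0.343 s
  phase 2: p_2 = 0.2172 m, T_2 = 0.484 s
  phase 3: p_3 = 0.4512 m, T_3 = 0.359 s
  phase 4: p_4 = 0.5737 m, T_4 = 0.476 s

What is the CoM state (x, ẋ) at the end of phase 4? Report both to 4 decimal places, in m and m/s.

phase 1: p=-0.1361, T=0.343, ωT=1.085767, cosh=1.649676, sinh=1.312033; start (x,ẋ)=(0.045700, -0.126900) → end (x,ẋ)=(0.111214, 0.545715)
phase 2: p=0.2172, T=0.484, ωT=1.532102, cosh=2.421988, sinh=2.205907; start (x,ẋ)=(0.111214, 0.545715) → end (x,ẋ)=(0.340789, 0.581635)
phase 3: p=0.4512, T=0.359, ωT=1.136415, cosh=1.718273, sinh=1.397305; start (x,ẋ)=(0.340789, 0.581635) → end (x,ẋ)=(0.518227, 0.511041)
phase 4: p=0.5737, T=0.476, ωT=1.506778, cosh=2.366896, sinh=2.145273; start (x,ẋ)=(0.518227, 0.511041) → end (x,ẋ)=(0.788737, 0.832874)

x = 0.7887, ẋ = 0.8329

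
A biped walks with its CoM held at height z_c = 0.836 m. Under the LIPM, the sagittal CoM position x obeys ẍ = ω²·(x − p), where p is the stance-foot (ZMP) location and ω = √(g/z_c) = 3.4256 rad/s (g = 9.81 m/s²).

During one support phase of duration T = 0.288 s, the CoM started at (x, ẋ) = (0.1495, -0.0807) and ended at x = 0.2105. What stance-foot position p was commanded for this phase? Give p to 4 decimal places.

ωT = 3.4256·0.288 = 0.986573; cosh(ωT) = 1.527440, sinh(ωT) = 1.154587
x(T) = p + (x₀−p)·cosh(ωT) + (ẋ₀/ω)·sinh(ωT) ⇒ p·(1 − cosh) = x(T) − x₀·cosh − (ẋ₀/ω)·sinh
numerator   = 0.2105 − (0.1495)·1.527440 − (-0.0807/3.4256)·1.154587 = 0.009347
denominator = 1 − 1.527440 = -0.527440
p = 0.009347 / -0.527440 = -0.0177

p = -0.0177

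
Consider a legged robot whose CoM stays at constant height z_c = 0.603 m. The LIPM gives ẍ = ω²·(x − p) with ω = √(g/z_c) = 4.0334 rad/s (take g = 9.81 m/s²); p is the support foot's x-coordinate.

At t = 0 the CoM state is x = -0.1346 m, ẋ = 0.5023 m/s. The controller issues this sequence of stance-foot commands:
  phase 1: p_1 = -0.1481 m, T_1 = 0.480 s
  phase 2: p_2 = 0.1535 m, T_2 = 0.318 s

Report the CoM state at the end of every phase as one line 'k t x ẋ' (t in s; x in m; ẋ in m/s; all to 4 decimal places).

1 0.4800 0.3223 1.9618
2 0.7980 1.2907 4.9421

phase 1: p=-0.1481, T=0.480, ωT=1.936032, cosh=3.537734, sinh=3.393459; start (x,ẋ)=(-0.134600, 0.502300) → end (x,ẋ)=(0.322264, 1.961781)
phase 2: p=0.1535, T=0.318, ωT=1.282621, cosh=1.941695, sinh=1.664385; start (x,ẋ)=(0.322264, 1.961781) → end (x,ẋ)=(1.290719, 4.942116)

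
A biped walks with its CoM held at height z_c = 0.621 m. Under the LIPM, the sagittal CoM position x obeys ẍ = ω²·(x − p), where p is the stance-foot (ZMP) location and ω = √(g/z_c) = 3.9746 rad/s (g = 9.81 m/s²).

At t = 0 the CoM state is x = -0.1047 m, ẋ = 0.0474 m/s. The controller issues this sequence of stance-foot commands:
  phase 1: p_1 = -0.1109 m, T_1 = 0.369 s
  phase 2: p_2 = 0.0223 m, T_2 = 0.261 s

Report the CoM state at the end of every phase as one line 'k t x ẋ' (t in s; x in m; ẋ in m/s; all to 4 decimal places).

phase 1: p=-0.1109, T=0.369, ωT=1.466627, cosh=2.282647, sinh=2.051945; start (x,ẋ)=(-0.104700, 0.047400) → end (x,ẋ)=(-0.072277, 0.158763)
phase 2: p=0.0223, T=0.261, ωT=1.037371, cosh=1.588086, sinh=1.233701; start (x,ẋ)=(-0.072277, 0.158763) → end (x,ẋ)=(-0.078617, -0.211625)

1 0.3690 -0.0723 0.1588
2 0.6300 -0.0786 -0.2116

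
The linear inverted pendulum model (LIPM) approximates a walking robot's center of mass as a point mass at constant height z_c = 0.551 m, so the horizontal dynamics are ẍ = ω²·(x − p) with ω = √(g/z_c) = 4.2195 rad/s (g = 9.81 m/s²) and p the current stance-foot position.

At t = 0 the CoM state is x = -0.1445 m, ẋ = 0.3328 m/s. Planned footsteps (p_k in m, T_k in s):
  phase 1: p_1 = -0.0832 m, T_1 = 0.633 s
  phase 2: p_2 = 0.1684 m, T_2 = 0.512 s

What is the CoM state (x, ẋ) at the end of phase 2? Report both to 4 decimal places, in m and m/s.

phase 1: p=-0.0832, T=0.633, ωT=2.670943, cosh=7.261393, sinh=7.192206; start (x,ẋ)=(-0.144500, 0.332800) → end (x,ẋ)=(0.038940, 0.556289)
phase 2: p=0.1684, T=0.512, ωT=2.160384, cosh=4.394874, sinh=4.279594; start (x,ẋ)=(0.038940, 0.556289) → end (x,ẋ)=(0.163649, 0.107058)

x = 0.1636, ẋ = 0.1071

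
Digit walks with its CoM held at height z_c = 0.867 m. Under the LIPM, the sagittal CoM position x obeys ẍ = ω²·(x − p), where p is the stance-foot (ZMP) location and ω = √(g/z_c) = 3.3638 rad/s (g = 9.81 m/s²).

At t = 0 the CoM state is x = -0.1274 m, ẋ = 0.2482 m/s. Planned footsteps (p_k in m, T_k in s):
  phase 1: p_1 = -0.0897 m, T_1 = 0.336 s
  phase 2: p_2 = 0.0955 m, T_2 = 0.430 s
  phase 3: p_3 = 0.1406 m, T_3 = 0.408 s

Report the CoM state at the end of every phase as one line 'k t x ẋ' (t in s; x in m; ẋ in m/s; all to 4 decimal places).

1 0.3360 -0.0518 0.2485
2 0.7660 -0.0866 -0.4373
3 1.1740 -0.5762 -2.3284

phase 1: p=-0.0897, T=0.336, ωT=1.130237, cosh=1.709673, sinh=1.386716; start (x,ẋ)=(-0.127400, 0.248200) → end (x,ẋ)=(-0.051835, 0.248484)
phase 2: p=0.0955, T=0.430, ωT=1.446434, cosh=2.241674, sinh=2.006266; start (x,ẋ)=(-0.051835, 0.248484) → end (x,ẋ)=(-0.086574, -0.437296)
phase 3: p=0.1406, T=0.408, ωT=1.372430, cosh=2.099208, sinh=1.845718; start (x,ẋ)=(-0.086574, -0.437296) → end (x,ẋ)=(-0.576230, -2.328414)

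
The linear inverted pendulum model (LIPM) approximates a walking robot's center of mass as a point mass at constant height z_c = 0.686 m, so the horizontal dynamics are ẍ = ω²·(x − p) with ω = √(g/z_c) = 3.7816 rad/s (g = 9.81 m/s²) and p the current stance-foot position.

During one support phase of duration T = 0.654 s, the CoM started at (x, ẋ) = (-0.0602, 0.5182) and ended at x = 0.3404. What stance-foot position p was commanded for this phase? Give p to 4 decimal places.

ωT = 3.7816·0.654 = 2.473166; cosh(ωT) = 5.972129, sinh(ωT) = 5.887812
x(T) = p + (x₀−p)·cosh(ωT) + (ẋ₀/ω)·sinh(ωT) ⇒ p·(1 − cosh) = x(T) − x₀·cosh − (ẋ₀/ω)·sinh
numerator   = 0.3404 − (-0.0602)·5.972129 − (0.5182/3.7816)·5.887812 = -0.106896
denominator = 1 − 5.972129 = -4.972129
p = -0.106896 / -4.972129 = 0.0215

p = 0.0215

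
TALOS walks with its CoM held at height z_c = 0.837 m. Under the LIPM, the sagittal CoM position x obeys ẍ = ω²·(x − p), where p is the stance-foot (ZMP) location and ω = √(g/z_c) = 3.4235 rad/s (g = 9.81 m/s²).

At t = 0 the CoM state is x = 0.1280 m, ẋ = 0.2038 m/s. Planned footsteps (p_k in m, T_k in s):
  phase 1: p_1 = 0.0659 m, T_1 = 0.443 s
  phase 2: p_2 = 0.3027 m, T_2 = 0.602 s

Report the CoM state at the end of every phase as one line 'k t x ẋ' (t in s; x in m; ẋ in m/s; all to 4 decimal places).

phase 1: p=0.0659, T=0.443, ωT=1.516611, cosh=2.388104, sinh=2.168650; start (x,ẋ)=(0.128000, 0.203800) → end (x,ẋ)=(0.343300, 0.947749)
phase 2: p=0.3027, T=0.602, ωT=2.060947, cosh=3.990368, sinh=3.863035; start (x,ẋ)=(0.343300, 0.947749) → end (x,ẋ)=(1.534139, 4.318812)

1 0.4430 0.3433 0.9477
2 1.0450 1.5341 4.3188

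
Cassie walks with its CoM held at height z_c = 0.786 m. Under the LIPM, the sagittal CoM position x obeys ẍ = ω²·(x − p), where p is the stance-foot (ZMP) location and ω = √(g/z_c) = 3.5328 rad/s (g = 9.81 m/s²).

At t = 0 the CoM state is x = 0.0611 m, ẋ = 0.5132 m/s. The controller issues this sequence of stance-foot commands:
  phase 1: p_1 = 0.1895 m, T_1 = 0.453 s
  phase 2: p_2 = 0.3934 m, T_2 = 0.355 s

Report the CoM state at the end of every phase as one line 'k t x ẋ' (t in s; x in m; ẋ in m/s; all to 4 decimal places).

1 0.4530 0.2037 0.2452
2 0.8080 0.1456 -0.6143

phase 1: p=0.1895, T=0.453, ωT=1.600358, cosh=2.578316, sinh=2.376492; start (x,ẋ)=(0.061100, 0.513200) → end (x,ẋ)=(0.203671, 0.245188)
phase 2: p=0.3934, T=0.355, ωT=1.254144, cosh=1.895078, sinh=1.609758; start (x,ẋ)=(0.203671, 0.245188) → end (x,ẋ)=(0.145570, -0.614333)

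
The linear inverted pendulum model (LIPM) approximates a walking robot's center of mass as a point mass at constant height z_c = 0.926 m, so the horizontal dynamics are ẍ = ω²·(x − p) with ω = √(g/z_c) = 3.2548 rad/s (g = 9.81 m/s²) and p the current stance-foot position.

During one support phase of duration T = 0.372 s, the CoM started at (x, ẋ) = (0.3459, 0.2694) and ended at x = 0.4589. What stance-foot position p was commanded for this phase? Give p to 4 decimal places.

ωT = 3.2548·0.372 = 1.210786; cosh(ωT) = 1.827042, sinh(ωT) = 1.529079
x(T) = p + (x₀−p)·cosh(ωT) + (ẋ₀/ω)·sinh(ωT) ⇒ p·(1 − cosh) = x(T) − x₀·cosh − (ẋ₀/ω)·sinh
numerator   = 0.4589 − (0.3459)·1.827042 − (0.2694/3.2548)·1.529079 = -0.299636
denominator = 1 − 1.827042 = -0.827042
p = -0.299636 / -0.827042 = 0.3623

p = 0.3623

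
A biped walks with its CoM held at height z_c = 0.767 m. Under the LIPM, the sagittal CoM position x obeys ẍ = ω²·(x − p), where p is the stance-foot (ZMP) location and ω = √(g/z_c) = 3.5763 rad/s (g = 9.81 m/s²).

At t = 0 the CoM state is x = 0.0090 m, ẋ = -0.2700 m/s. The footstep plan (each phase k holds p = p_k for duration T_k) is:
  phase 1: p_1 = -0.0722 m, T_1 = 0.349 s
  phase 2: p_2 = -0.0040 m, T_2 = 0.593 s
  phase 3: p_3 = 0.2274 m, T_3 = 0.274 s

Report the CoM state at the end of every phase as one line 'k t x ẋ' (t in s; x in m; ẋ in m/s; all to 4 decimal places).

1 0.3490 -0.0398 -0.0449
2 0.9420 -0.2069 -0.7156
3 1.2160 -0.6616 -2.8649

phase 1: p=-0.0722, T=0.349, ωT=1.248129, cosh=1.885430, sinh=1.598388; start (x,ẋ)=(0.009000, -0.270000) → end (x,ẋ)=(-0.039777, -0.044901)
phase 2: p=-0.0040, T=0.593, ωT=2.120746, cosh=4.228648, sinh=4.108706; start (x,ẋ)=(-0.039777, -0.044901) → end (x,ẋ)=(-0.206873, -0.715572)
phase 3: p=0.2274, T=0.274, ωT=0.979906, cosh=1.519776, sinh=1.144430; start (x,ẋ)=(-0.206873, -0.715572) → end (x,ẋ)=(-0.661583, -2.864911)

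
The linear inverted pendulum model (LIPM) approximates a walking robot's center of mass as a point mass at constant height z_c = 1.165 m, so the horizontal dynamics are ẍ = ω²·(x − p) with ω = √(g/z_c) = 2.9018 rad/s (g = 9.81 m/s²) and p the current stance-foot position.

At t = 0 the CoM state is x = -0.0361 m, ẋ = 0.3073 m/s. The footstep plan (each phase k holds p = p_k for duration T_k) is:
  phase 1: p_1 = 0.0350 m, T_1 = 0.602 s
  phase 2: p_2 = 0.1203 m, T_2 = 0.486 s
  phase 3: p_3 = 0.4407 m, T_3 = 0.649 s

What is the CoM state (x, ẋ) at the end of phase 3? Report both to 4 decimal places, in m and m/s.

x = 0.9009, ẋ = 1.4892

phase 1: p=0.0350, T=0.602, ωT=1.746884, cosh=2.955507, sinh=2.781190; start (x,ẋ)=(-0.036100, 0.307300) → end (x,ẋ)=(0.119391, 0.334418)
phase 2: p=0.1203, T=0.486, ωT=1.410275, cosh=2.170579, sinh=1.926502; start (x,ẋ)=(0.119391, 0.334418) → end (x,ẋ)=(0.340346, 0.720798)
phase 3: p=0.4407, T=0.649, ωT=1.883268, cosh=3.363525, sinh=3.211433; start (x,ẋ)=(0.340346, 0.720798) → end (x,ẋ)=(0.900868, 1.489233)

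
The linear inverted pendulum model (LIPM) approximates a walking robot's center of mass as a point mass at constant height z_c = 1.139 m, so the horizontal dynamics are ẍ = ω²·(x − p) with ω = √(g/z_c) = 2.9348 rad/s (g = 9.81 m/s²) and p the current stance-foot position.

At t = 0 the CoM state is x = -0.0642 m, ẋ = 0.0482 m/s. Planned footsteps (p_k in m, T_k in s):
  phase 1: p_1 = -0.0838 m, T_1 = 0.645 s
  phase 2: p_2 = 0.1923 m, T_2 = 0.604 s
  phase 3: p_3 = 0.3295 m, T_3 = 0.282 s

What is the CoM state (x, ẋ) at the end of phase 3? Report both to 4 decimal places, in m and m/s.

phase 1: p=-0.0838, T=0.645, ωT=1.892946, cosh=3.394763, sinh=3.244135; start (x,ẋ)=(-0.064200, 0.048200) → end (x,ẋ)=(0.036018, 0.350237)
phase 2: p=0.1923, T=0.604, ωT=1.772619, cosh=3.028069, sinh=2.858182; start (x,ẋ)=(0.036018, 0.350237) → end (x,ẋ)=(0.060160, -0.250384)
phase 3: p=0.3295, T=0.282, ωT=0.827614, cosh=1.362472, sinh=0.925381; start (x,ẋ)=(0.060160, -0.250384) → end (x,ẋ)=(-0.116417, -1.072616)

x = -0.1164, ẋ = -1.0726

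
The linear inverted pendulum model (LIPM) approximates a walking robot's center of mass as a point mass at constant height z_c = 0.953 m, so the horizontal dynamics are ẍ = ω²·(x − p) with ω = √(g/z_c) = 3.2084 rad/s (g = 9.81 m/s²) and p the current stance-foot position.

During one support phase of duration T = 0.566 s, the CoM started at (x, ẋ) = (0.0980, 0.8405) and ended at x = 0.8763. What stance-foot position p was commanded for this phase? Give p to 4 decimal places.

ωT = 3.2084·0.566 = 1.815954; cosh(ωT) = 3.154811, sinh(ωT) = 2.992129
x(T) = p + (x₀−p)·cosh(ωT) + (ẋ₀/ω)·sinh(ωT) ⇒ p·(1 − cosh) = x(T) − x₀·cosh − (ẋ₀/ω)·sinh
numerator   = 0.8763 − (0.0980)·3.154811 − (0.8405/3.2084)·2.992129 = -0.216715
denominator = 1 − 3.154811 = -2.154811
p = -0.216715 / -2.154811 = 0.1006

p = 0.1006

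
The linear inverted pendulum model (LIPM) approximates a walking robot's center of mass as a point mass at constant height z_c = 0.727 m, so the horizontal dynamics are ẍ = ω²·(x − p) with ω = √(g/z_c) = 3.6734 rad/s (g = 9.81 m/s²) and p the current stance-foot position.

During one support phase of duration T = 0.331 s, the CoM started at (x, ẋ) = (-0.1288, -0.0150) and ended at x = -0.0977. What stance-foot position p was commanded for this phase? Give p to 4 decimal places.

ωT = 3.6734·0.331 = 1.215895; cosh(ωT) = 1.834879, sinh(ωT) = 1.538434
x(T) = p + (x₀−p)·cosh(ωT) + (ẋ₀/ω)·sinh(ωT) ⇒ p·(1 − cosh) = x(T) − x₀·cosh − (ẋ₀/ω)·sinh
numerator   = -0.0977 − (-0.1288)·1.834879 − (-0.0150/3.6734)·1.538434 = 0.144914
denominator = 1 − 1.834879 = -0.834879
p = 0.144914 / -0.834879 = -0.1736

p = -0.1736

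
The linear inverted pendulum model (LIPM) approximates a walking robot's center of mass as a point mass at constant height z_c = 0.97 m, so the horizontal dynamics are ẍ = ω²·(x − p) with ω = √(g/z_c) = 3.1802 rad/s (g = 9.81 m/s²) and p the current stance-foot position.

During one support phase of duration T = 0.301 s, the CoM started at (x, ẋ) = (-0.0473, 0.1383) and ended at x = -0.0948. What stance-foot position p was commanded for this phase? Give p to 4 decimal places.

ωT = 3.1802·0.301 = 0.957240; cosh(ωT) = 1.494225, sinh(ωT) = 1.110274
x(T) = p + (x₀−p)·cosh(ωT) + (ẋ₀/ω)·sinh(ωT) ⇒ p·(1 − cosh) = x(T) − x₀·cosh − (ẋ₀/ω)·sinh
numerator   = -0.0948 − (-0.0473)·1.494225 − (0.1383/3.1802)·1.110274 = -0.072407
denominator = 1 − 1.494225 = -0.494225
p = -0.072407 / -0.494225 = 0.1465

p = 0.1465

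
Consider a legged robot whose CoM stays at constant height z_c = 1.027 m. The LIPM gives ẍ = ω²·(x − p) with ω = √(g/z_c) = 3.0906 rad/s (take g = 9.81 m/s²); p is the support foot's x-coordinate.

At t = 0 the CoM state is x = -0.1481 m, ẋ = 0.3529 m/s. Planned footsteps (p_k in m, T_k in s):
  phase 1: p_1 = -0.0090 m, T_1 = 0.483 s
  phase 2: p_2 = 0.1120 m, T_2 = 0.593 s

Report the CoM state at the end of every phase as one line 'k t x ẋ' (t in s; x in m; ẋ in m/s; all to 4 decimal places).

1 0.4830 -0.0929 -0.0833
2 1.0760 -0.6269 -2.1956

phase 1: p=-0.0090, T=0.483, ωT=1.492760, cosh=2.337055, sinh=2.112303; start (x,ẋ)=(-0.148100, 0.352900) → end (x,ẋ)=(-0.092891, -0.083338)
phase 2: p=0.1120, T=0.593, ωT=1.832726, cosh=3.205440, sinh=3.045463; start (x,ẋ)=(-0.092891, -0.083338) → end (x,ẋ)=(-0.626887, -2.195632)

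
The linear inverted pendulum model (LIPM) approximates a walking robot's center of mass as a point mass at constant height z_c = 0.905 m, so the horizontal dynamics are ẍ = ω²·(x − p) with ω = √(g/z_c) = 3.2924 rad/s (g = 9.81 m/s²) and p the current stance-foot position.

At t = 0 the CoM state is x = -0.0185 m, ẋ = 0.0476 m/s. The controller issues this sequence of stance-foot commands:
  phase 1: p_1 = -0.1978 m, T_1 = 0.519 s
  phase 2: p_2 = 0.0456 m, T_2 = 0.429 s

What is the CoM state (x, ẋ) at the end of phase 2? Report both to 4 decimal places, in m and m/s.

phase 1: p=-0.1978, T=0.519, ωT=1.708756, cosh=2.851588, sinh=2.670497; start (x,ẋ)=(-0.018500, 0.047600) → end (x,ẋ)=(0.352099, 1.712203)
phase 2: p=0.0456, T=0.429, ωT=1.412440, cosh=2.174754, sinh=1.931206; start (x,ẋ)=(0.352099, 1.712203) → end (x,ẋ)=(1.716477, 5.672432)

x = 1.7165, ẋ = 5.6724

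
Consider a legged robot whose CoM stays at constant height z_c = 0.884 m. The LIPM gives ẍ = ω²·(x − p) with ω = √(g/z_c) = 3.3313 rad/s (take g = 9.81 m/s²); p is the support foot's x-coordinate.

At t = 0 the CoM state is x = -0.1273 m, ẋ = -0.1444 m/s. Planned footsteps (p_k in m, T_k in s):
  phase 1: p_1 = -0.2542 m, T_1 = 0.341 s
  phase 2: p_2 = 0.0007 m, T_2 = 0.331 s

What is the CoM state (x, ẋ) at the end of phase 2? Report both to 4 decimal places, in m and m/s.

phase 1: p=-0.2542, T=0.341, ωT=1.135973, cosh=1.717656, sinh=1.396547; start (x,ẋ)=(-0.127300, -0.144400) → end (x,ẋ)=(-0.096765, 0.342349)
phase 2: p=0.0007, T=0.331, ωT=1.102660, cosh=1.672078, sinh=1.340091; start (x,ẋ)=(-0.096765, 0.342349) → end (x,ẋ)=(-0.024551, 0.137328)

x = -0.0246, ẋ = 0.1373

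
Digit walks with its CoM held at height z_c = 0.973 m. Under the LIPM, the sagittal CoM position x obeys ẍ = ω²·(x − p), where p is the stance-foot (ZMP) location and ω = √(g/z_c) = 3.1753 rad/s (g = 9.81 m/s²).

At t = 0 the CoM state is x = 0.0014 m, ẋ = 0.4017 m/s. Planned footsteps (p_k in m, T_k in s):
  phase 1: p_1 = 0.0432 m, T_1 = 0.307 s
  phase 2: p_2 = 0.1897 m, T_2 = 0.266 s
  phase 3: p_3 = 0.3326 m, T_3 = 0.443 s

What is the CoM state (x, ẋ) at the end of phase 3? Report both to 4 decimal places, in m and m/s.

x = 0.3830, ẋ = 0.3414

phase 1: p=0.0432, T=0.307, ωT=0.974817, cosh=1.513972, sinh=1.136711; start (x,ẋ)=(0.001400, 0.401700) → end (x,ẋ)=(0.123719, 0.457290)
phase 2: p=0.1897, T=0.266, ωT=0.844630, cosh=1.378416, sinh=0.948700; start (x,ẋ)=(0.123719, 0.457290) → end (x,ẋ)=(0.235377, 0.431573)
phase 3: p=0.3326, T=0.443, ωT=1.406658, cosh=2.163625, sinh=1.918664; start (x,ẋ)=(0.235377, 0.431573) → end (x,ẋ)=(0.383022, 0.341446)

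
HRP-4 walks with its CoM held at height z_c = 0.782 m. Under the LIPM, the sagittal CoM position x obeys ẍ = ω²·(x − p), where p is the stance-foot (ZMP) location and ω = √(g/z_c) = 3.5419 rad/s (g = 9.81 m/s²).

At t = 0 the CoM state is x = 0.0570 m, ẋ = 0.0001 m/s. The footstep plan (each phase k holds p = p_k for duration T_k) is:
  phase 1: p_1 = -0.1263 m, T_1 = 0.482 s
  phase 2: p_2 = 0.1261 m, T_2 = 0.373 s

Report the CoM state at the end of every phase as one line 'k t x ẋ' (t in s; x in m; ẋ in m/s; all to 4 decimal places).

1 0.4820 0.3957 1.7312
2 0.8550 1.5179 5.1368

phase 1: p=-0.1263, T=0.482, ωT=1.707196, cosh=2.847426, sinh=2.666053; start (x,ẋ)=(0.057000, 0.000100) → end (x,ẋ)=(0.395709, 1.731167)
phase 2: p=0.1261, T=0.373, ωT=1.321129, cosh=2.007241, sinh=1.740408; start (x,ẋ)=(0.395709, 1.731167) → end (x,ẋ)=(1.517925, 5.136831)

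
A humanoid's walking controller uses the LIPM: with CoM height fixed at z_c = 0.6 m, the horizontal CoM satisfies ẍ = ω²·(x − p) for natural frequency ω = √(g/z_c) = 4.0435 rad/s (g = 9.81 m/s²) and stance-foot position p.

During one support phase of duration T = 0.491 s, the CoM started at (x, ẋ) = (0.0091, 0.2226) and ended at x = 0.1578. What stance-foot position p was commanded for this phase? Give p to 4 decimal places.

ωT = 4.0435·0.491 = 1.985358; cosh(ωT) = 3.709494, sinh(ωT) = 3.572163
x(T) = p + (x₀−p)·cosh(ωT) + (ẋ₀/ω)·sinh(ωT) ⇒ p·(1 − cosh) = x(T) − x₀·cosh − (ẋ₀/ω)·sinh
numerator   = 0.1578 − (0.0091)·3.709494 − (0.2226/4.0435)·3.572163 = -0.072609
denominator = 1 − 3.709494 = -2.709494
p = -0.072609 / -2.709494 = 0.0268

p = 0.0268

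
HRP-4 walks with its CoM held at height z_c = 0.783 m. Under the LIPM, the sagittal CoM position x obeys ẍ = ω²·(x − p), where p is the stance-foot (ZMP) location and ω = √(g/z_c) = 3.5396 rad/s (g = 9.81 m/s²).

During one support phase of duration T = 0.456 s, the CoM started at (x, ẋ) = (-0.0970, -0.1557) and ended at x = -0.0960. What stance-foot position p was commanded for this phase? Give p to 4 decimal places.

ωT = 3.5396·0.456 = 1.614058; cosh(ωT) = 2.611115, sinh(ωT) = 2.412037
x(T) = p + (x₀−p)·cosh(ωT) + (ẋ₀/ω)·sinh(ωT) ⇒ p·(1 − cosh) = x(T) − x₀·cosh − (ẋ₀/ω)·sinh
numerator   = -0.0960 − (-0.0970)·2.611115 − (-0.1557/3.5396)·2.412037 = 0.263379
denominator = 1 − 2.611115 = -1.611115
p = 0.263379 / -1.611115 = -0.1635

p = -0.1635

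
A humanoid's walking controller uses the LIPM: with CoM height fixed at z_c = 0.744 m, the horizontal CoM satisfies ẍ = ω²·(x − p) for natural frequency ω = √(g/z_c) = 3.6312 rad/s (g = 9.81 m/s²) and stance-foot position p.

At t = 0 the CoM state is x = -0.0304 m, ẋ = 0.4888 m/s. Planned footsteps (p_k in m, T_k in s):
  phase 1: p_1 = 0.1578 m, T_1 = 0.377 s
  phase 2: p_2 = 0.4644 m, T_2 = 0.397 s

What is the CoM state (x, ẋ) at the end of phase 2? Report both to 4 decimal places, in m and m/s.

phase 1: p=0.1578, T=0.377, ωT=1.368962, cosh=2.092820, sinh=1.838449; start (x,ẋ)=(-0.030400, 0.488800) → end (x,ẋ)=(0.011407, -0.233411)
phase 2: p=0.4644, T=0.397, ωT=1.441586, cosh=2.231975, sinh=1.995422; start (x,ẋ)=(0.011407, -0.233411) → end (x,ẋ)=(-0.674933, -3.803253)

x = -0.6749, ẋ = -3.8033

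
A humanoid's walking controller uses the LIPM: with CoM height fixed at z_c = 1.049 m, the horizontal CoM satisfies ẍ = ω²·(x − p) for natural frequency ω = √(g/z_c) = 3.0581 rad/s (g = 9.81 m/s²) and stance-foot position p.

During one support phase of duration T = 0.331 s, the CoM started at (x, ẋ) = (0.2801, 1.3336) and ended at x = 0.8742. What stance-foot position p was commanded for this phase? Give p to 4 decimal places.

p = 0.1486

ωT = 3.0581·0.331 = 1.012231; cosh(ωT) = 1.557570, sinh(ωT) = 1.194163
x(T) = p + (x₀−p)·cosh(ωT) + (ẋ₀/ω)·sinh(ωT) ⇒ p·(1 − cosh) = x(T) − x₀·cosh − (ẋ₀/ω)·sinh
numerator   = 0.8742 − (0.2801)·1.557570 − (1.3336/3.0581)·1.194163 = -0.082835
denominator = 1 − 1.557570 = -0.557570
p = -0.082835 / -0.557570 = 0.1486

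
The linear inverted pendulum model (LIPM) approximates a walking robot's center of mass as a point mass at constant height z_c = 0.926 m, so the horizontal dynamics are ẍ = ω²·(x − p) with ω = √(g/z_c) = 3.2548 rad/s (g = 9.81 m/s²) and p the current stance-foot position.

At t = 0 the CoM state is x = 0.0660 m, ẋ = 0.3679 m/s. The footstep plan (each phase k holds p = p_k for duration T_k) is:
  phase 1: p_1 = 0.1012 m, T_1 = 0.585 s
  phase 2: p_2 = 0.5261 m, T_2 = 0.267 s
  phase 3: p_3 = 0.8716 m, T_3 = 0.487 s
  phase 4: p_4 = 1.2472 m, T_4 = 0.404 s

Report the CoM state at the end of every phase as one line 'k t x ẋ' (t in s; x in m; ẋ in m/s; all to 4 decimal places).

phase 1: p=0.1012, T=0.585, ωT=1.904058, cosh=3.431022, sinh=3.282059; start (x,ẋ)=(0.066000, 0.367900) → end (x,ẋ)=(0.351409, 0.886251)
phase 2: p=0.5261, T=0.267, ωT=0.869032, cosh=1.401979, sinh=0.982622; start (x,ẋ)=(0.351409, 0.886251) → end (x,ẋ)=(0.548746, 0.683803)
phase 3: p=0.8716, T=0.487, ωT=1.585088, cosh=2.542324, sinh=2.337394; start (x,ẋ)=(0.548746, 0.683803) → end (x,ẋ)=(0.541864, -0.717748)
phase 4: p=1.2472, T=0.404, ωT=1.314939, cosh=1.996508, sinh=1.728017; start (x,ẋ)=(0.541864, -0.717748) → end (x,ẋ)=(-0.542071, -5.400047)

1 0.5850 0.3514 0.8863
2 0.8520 0.5487 0.6838
3 1.3390 0.5419 -0.7177
4 1.7430 -0.5421 -5.4000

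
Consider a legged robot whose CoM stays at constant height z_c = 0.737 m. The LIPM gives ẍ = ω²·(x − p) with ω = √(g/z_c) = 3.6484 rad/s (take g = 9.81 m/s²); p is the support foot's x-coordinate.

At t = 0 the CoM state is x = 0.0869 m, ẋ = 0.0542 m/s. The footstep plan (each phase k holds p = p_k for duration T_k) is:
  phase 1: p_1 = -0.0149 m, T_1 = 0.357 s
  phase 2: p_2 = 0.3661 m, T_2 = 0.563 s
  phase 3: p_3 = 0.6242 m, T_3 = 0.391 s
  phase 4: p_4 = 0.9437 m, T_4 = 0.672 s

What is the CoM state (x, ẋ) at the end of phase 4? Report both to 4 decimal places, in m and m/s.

phase 1: p=-0.0149, T=0.357, ωT=1.302479, cosh=1.975130, sinh=1.703273; start (x,ẋ)=(0.086900, 0.054200) → end (x,ẋ)=(0.211472, 0.739660)
phase 2: p=0.3661, T=0.563, ωT=2.054049, cosh=3.963817, sinh=3.835602; start (x,ẋ)=(0.211472, 0.739660) → end (x,ẋ)=(0.530794, 0.768038)
phase 3: p=0.6242, T=0.391, ωT=1.426524, cosh=2.202172, sinh=1.962029; start (x,ẋ)=(0.530794, 0.768038) → end (x,ẋ)=(0.831539, 1.022730)
phase 4: p=0.9437, T=0.672, ωT=2.451725, cosh=5.847248, sinh=5.761103; start (x,ẋ)=(0.831539, 1.022730) → end (x,ẋ)=(1.902835, 3.622663)

x = 1.9028, ẋ = 3.6227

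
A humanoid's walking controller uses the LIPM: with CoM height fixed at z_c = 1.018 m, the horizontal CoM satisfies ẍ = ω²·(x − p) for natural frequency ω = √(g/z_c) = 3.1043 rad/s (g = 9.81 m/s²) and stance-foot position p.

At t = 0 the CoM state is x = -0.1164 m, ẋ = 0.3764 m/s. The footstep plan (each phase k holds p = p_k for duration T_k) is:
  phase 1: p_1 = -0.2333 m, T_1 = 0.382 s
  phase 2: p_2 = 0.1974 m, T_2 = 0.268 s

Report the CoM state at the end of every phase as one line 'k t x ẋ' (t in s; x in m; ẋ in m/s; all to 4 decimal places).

1 0.3820 0.1558 1.2121
2 0.6500 0.5042 1.5361

phase 1: p=-0.2333, T=0.382, ωT=1.185843, cosh=1.789466, sinh=1.483978; start (x,ẋ)=(-0.116400, 0.376400) → end (x,ẋ)=(0.155823, 1.212080)
phase 2: p=0.1974, T=0.268, ωT=0.831952, cosh=1.366500, sinh=0.931301; start (x,ẋ)=(0.155823, 1.212080) → end (x,ẋ)=(0.504213, 1.536105)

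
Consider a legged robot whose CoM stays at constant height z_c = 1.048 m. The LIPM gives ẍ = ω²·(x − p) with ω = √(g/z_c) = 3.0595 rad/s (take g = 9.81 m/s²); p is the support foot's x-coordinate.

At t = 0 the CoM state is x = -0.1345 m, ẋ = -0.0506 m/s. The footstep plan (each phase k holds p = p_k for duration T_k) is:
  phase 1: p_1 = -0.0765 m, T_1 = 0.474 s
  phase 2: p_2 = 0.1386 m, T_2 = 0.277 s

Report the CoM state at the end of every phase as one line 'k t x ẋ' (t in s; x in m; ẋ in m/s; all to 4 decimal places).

1 0.4740 -0.2403 -0.4713
2 0.7510 -0.5314 -1.7552

phase 1: p=-0.0765, T=0.474, ωT=1.450203, cosh=2.249251, sinh=2.014729; start (x,ẋ)=(-0.134500, -0.050600) → end (x,ẋ)=(-0.240277, -0.471328)
phase 2: p=0.1386, T=0.277, ωT=0.847481, cosh=1.381127, sinh=0.952635; start (x,ẋ)=(-0.240277, -0.471328) → end (x,ẋ)=(-0.531435, -1.755234)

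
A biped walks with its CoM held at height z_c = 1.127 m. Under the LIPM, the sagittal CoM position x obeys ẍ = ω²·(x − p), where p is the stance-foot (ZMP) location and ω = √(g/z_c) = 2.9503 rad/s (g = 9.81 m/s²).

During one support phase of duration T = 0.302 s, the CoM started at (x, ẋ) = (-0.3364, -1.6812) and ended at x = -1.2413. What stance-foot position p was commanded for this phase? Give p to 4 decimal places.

ωT = 2.9503·0.302 = 0.890991; cosh(ωT) = 1.423896, sinh(ωT) = 1.013647
x(T) = p + (x₀−p)·cosh(ωT) + (ẋ₀/ω)·sinh(ωT) ⇒ p·(1 − cosh) = x(T) − x₀·cosh − (ẋ₀/ω)·sinh
numerator   = -1.2413 − (-0.3364)·1.423896 − (-1.6812/2.9503)·1.013647 = -0.184684
denominator = 1 − 1.423896 = -0.423896
p = -0.184684 / -0.423896 = 0.4357

p = 0.4357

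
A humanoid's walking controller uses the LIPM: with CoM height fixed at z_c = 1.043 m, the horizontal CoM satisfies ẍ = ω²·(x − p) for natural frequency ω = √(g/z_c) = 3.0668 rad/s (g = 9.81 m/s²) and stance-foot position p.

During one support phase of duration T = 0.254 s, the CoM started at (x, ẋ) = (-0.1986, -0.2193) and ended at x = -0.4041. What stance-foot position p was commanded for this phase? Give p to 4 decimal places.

p = 0.2527

ωT = 3.0668·0.254 = 0.778967; cosh(ωT) = 1.319050, sinh(ωT) = 0.860170
x(T) = p + (x₀−p)·cosh(ωT) + (ẋ₀/ω)·sinh(ωT) ⇒ p·(1 − cosh) = x(T) − x₀·cosh − (ẋ₀/ω)·sinh
numerator   = -0.4041 − (-0.1986)·1.319050 − (-0.2193/3.0668)·0.860170 = -0.080628
denominator = 1 − 1.319050 = -0.319050
p = -0.080628 / -0.319050 = 0.2527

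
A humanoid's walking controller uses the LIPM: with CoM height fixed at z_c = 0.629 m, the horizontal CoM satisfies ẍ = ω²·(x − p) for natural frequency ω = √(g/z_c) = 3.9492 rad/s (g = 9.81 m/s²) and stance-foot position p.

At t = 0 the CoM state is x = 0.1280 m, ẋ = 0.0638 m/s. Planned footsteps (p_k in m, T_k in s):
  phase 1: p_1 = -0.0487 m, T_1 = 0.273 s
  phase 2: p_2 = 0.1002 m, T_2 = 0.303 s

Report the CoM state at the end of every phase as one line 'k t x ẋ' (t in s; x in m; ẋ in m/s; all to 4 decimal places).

phase 1: p=-0.0487, T=0.273, ωT=1.078132, cosh=1.639707, sinh=1.299476; start (x,ẋ)=(0.128000, 0.063800) → end (x,ẋ)=(0.262029, 1.011418)
phase 2: p=0.1002, T=0.303, ωT=1.196608, cosh=1.805545, sinh=1.503328; start (x,ẋ)=(0.262029, 1.011418) → end (x,ẋ)=(0.777403, 2.786934)

1 0.2730 0.2620 1.0114
2 0.5760 0.7774 2.7869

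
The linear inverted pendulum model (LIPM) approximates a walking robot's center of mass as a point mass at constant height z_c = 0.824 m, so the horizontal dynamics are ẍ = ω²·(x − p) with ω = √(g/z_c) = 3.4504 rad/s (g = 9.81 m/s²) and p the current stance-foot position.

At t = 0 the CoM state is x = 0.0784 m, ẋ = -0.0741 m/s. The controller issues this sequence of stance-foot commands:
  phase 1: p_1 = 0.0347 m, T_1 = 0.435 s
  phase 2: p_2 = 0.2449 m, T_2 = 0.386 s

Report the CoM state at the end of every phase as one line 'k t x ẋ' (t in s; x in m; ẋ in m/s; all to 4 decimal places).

phase 1: p=0.0347, T=0.435, ωT=1.500924, cosh=2.354378, sinh=2.131454; start (x,ẋ)=(0.078400, -0.074100) → end (x,ẋ)=(0.091812, 0.146927)
phase 2: p=0.2449, T=0.386, ωT=1.331854, cosh=2.026024, sinh=1.762037; start (x,ẋ)=(0.091812, 0.146927) → end (x,ẋ)=(0.009771, -0.633059)

1 0.4350 0.0918 0.1469
2 0.8210 0.0098 -0.6331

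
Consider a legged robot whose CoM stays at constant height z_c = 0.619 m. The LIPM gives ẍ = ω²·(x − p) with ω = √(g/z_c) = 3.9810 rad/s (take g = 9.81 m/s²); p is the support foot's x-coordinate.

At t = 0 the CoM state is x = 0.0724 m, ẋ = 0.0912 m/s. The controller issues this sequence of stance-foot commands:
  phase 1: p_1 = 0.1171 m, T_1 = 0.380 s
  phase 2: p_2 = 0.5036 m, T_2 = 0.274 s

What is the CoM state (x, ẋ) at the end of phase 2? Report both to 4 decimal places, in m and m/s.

x = -0.2863, ẋ = -2.6077

phase 1: p=0.1171, T=0.380, ωT=1.512780, cosh=2.379815, sinh=2.159518; start (x,ẋ)=(0.072400, 0.091200) → end (x,ẋ)=(0.060194, -0.167249)
phase 2: p=0.5036, T=0.274, ωT=1.090794, cosh=1.656293, sinh=1.320343; start (x,ẋ)=(0.060194, -0.167249) → end (x,ẋ)=(-0.286280, -2.607681)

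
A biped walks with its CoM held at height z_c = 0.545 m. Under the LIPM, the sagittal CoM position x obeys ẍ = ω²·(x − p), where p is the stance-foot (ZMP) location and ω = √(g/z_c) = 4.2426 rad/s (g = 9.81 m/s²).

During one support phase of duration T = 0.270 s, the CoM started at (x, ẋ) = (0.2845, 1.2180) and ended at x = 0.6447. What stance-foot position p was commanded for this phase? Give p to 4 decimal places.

p = 0.3467

ωT = 4.2426·0.270 = 1.145502; cosh(ωT) = 1.731042, sinh(ωT) = 1.412978
x(T) = p + (x₀−p)·cosh(ωT) + (ẋ₀/ω)·sinh(ωT) ⇒ p·(1 − cosh) = x(T) − x₀·cosh − (ẋ₀/ω)·sinh
numerator   = 0.6447 − (0.2845)·1.731042 − (1.2180/4.2426)·1.412978 = -0.253430
denominator = 1 − 1.731042 = -0.731042
p = -0.253430 / -0.731042 = 0.3467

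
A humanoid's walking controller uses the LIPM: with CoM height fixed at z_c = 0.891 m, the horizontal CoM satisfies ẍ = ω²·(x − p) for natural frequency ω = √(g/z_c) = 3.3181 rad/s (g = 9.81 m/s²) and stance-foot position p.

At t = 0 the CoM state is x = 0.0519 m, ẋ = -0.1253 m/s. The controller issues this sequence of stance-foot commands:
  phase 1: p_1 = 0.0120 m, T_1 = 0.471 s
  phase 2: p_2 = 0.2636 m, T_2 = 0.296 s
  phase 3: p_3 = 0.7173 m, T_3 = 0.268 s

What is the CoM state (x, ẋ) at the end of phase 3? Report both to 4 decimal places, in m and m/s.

phase 1: p=0.0120, T=0.471, ωT=1.562825, cosh=2.490914, sinh=2.281371; start (x,ẋ)=(0.051900, -0.125300) → end (x,ẋ)=(0.025237, -0.010076)
phase 2: p=0.2636, T=0.296, ωT=0.982158, cosh=1.522357, sinh=1.147855; start (x,ẋ)=(0.025237, -0.010076) → end (x,ẋ)=(-0.102759, -0.923191)
phase 3: p=0.7173, T=0.268, ωT=0.889251, cosh=1.422135, sinh=1.011171; start (x,ẋ)=(-0.102759, -0.923191) → end (x,ẋ)=(-0.730272, -4.064338)

x = -0.7303, ẋ = -4.0643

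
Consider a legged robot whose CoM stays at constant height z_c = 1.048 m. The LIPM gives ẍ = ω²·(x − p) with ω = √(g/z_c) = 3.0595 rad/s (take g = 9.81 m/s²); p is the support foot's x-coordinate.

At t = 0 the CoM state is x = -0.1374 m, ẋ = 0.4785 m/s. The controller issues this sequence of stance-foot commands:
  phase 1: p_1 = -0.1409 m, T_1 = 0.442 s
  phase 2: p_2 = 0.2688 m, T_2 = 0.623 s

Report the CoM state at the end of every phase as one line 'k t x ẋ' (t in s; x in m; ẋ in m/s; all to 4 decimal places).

phase 1: p=-0.1409, T=0.442, ωT=1.352299, cosh=2.062474, sinh=1.803830; start (x,ẋ)=(-0.137400, 0.478500) → end (x,ẋ)=(0.148434, 1.006210)
phase 2: p=0.2688, T=0.623, ωT=1.906068, cosh=3.437627, sinh=3.288964; start (x,ẋ)=(0.148434, 1.006210) → end (x,ẋ)=(0.936703, 2.247783)

1 0.4420 0.1484 1.0062
2 1.0650 0.9367 2.2478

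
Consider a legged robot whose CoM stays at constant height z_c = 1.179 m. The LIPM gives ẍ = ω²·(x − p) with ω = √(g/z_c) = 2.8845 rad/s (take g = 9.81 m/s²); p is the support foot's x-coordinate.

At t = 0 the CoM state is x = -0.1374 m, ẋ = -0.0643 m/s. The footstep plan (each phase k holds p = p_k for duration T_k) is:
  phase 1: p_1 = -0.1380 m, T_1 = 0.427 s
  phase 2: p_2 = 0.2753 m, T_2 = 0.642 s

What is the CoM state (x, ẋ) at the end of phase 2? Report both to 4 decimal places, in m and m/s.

phase 1: p=-0.1380, T=0.427, ωT=1.231682, cosh=1.859394, sinh=1.567593; start (x,ẋ)=(-0.137400, -0.064300) → end (x,ẋ)=(-0.171828, -0.116846)
phase 2: p=0.2753, T=0.642, ωT=1.851849, cosh=3.264268, sinh=3.107322; start (x,ẋ)=(-0.171828, -0.116846) → end (x,ẋ)=(-1.310119, -4.389060)

x = -1.3101, ẋ = -4.3891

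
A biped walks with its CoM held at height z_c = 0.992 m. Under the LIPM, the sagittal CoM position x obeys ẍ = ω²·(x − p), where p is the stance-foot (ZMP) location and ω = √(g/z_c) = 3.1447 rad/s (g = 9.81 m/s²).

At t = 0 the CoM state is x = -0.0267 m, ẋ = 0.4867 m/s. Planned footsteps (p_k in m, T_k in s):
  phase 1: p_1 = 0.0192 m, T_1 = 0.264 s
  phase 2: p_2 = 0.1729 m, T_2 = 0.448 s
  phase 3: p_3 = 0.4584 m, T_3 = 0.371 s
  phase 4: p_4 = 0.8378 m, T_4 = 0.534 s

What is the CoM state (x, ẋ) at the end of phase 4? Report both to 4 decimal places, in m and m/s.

phase 1: p=0.0192, T=0.264, ωT=0.830201, cosh=1.364871, sinh=0.928909; start (x,ẋ)=(-0.026700, 0.486700) → end (x,ẋ)=(0.100318, 0.530202)
phase 2: p=0.1729, T=0.448, ωT=1.408826, cosh=2.167789, sinh=1.923359; start (x,ẋ)=(0.100318, 0.530202) → end (x,ẋ)=(0.339840, 0.710363)
phase 3: p=0.4584, T=0.371, ωT=1.166684, cosh=1.761362, sinh=1.449964; start (x,ẋ)=(0.339840, 0.710363) → end (x,ẋ)=(0.577108, 0.710606)
phase 4: p=0.8378, T=0.534, ωT=1.679270, cosh=2.774075, sinh=2.587565; start (x,ẋ)=(0.577108, 0.710606) → end (x,ẋ)=(0.699331, -0.150007)

x = 0.6993, ẋ = -0.1500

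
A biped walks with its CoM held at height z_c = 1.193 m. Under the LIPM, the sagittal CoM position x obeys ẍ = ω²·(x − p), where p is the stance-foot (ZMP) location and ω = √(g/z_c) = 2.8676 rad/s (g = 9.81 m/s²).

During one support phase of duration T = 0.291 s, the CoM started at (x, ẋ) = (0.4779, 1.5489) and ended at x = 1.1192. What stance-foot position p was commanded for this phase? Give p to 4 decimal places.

ωT = 2.8676·0.291 = 0.834472; cosh(ωT) = 1.368850, sinh(ωT) = 0.934746
x(T) = p + (x₀−p)·cosh(ωT) + (ẋ₀/ω)·sinh(ωT) ⇒ p·(1 − cosh) = x(T) − x₀·cosh − (ẋ₀/ω)·sinh
numerator   = 1.1192 − (0.4779)·1.368850 − (1.5489/2.8676)·0.934746 = -0.039866
denominator = 1 − 1.368850 = -0.368850
p = -0.039866 / -0.368850 = 0.1081

p = 0.1081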